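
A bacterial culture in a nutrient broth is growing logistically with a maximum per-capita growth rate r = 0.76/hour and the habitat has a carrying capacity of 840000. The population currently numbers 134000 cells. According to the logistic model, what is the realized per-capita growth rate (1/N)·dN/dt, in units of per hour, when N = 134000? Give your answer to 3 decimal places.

0.639 per hour

(1/N)·dN/dt = r(1 − N/K) = 0.76 × (1 − 134000/840000).
= 0.76 × 0.84048 = 0.63876.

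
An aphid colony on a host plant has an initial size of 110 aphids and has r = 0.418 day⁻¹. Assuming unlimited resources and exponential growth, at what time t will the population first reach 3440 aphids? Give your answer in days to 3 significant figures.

Set N₀·e^(rt) = 3440: e^(0.418·t) = 3440/110 = 31.273.
0.418·t = ln(31.273) = 3.4427, so t = 3.4427/0.418 = 8.2362.

8.24 days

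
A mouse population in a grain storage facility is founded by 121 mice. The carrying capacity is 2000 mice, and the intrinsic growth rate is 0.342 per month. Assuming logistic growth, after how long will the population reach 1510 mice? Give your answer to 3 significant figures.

A = (K − N₀)/N₀ = (2000 − 121)/121 = 15.529.
Solve 2000/(1 + 15.529·e^(−0.342t)) = 1510: 1 + 15.529·e^(−0.342t) = 1.3245, so e^(−0.342t) = 0.0208967.
−0.342·t = ln(0.0208967) = -3.8682, so t = 3.8682/0.342 = 11.31.

11.3 months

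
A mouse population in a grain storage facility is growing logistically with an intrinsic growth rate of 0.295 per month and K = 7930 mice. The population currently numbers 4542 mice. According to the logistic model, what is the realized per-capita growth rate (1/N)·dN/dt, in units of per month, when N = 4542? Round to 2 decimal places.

(1/N)·dN/dt = r(1 − N/K) = 0.295 × (1 − 4542/7930).
= 0.295 × 0.42724 = 0.12604.

0.13 per month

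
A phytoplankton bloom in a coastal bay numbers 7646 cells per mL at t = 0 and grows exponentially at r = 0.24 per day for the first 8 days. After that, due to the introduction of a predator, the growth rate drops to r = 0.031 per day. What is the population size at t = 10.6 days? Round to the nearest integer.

Phase 1: N(8) = 7646·e^(0.24×8) = 7646·e^1.92 = 52153.
Phase 2 runs for 10.6 − 8 = 2.6 days at r = 0.031.
N(10.6) = 52153·e^(0.031×2.6) = 52153·e^0.0806 = 56530.6.

56531 cells per mL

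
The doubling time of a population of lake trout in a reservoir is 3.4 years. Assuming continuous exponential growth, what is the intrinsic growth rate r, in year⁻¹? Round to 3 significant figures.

r = ln(2)/t_d = 0.6931/3.4 = 0.20387.

0.204 per year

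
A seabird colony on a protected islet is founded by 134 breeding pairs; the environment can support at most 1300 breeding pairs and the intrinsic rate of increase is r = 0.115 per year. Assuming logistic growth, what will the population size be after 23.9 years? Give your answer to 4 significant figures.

834.9 breeding pairs

A = (K − N₀)/N₀ = (1300 − 134)/134 = 8.7015.
N(t) = K/(1 + A·e^(−rt)) = 1300/(1 + 8.7015×e^(−0.115×23.9)).
e^(−2.748) = 0.064024; denominator = 1 + 8.7015×0.064024 = 1.5571.
N = 1300/1.5571 = 834.884.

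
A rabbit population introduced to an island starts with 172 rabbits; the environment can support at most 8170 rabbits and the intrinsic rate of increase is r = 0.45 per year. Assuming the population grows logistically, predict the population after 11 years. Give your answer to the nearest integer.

6146 rabbits

A = (K − N₀)/N₀ = (8170 − 172)/172 = 46.5.
N(t) = K/(1 + A·e^(−rt)) = 8170/(1 + 46.5×e^(−0.45×11)).
e^(−4.95) = 0.0070834; denominator = 1 + 46.5×0.0070834 = 1.3294.
N = 8170/1.3294 = 6145.73.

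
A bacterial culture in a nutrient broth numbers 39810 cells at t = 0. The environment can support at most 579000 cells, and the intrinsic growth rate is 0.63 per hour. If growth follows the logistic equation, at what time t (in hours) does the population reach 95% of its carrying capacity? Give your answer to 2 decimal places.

8.81 hours

A = (K − N₀)/N₀ = (579000 − 39810)/39810 = 13.544.
Solve 579000/(1 + 13.544·e^(−0.63t)) = 550050: 1 + 13.544·e^(−0.63t) = 1.0526, so e^(−0.63t) = 0.00388595.
−0.63·t = ln(0.00388595) = -5.5504, so t = 5.5504/0.63 = 8.8101.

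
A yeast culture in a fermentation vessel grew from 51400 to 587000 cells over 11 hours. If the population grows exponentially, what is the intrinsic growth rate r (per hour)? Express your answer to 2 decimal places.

From N(t) = N₀·e^(rt): e^(r·11) = 587000/51400 = 11.42.
r·11 = ln(11.42) = 2.4354, so r = 2.4354/11 = 0.2214.

0.22 per hour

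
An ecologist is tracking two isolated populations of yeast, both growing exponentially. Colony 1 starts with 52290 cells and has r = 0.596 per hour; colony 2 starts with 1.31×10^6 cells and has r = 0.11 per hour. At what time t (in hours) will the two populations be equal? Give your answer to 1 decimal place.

6.6 hours

Set 52290·e^(0.596t) = 1.31×10^6·e^(0.11t).
e^((0.596 − 0.11)t) = 1.31×10^6/52290 → e^(0.486·t) = 25.053.
0.486·t = ln(25.053) = 3.221, so t = 3.221/0.486 = 6.6275.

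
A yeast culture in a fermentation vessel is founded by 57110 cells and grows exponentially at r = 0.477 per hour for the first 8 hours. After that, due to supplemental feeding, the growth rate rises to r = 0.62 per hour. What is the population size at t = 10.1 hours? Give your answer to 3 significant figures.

Phase 1: N(8) = 57110·e^(0.477×8) = 57110·e^3.816 = 2.594059×10^6.
Phase 2 runs for 10.1 − 8 = 2.1 hours at r = 0.62.
N(10.1) = 2.594059×10^6·e^(0.62×2.1) = 2.594059×10^6·e^1.302 = 9.537429×10^6.

9540000 cells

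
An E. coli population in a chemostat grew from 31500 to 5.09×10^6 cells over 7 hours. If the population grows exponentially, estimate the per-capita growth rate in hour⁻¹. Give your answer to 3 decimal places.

From N(t) = N₀·e^(rt): e^(r·7) = 5.09×10^6/31500 = 161.59.
r·7 = ln(161.59) = 5.085, so r = 5.085/7 = 0.72644.

0.726 per hour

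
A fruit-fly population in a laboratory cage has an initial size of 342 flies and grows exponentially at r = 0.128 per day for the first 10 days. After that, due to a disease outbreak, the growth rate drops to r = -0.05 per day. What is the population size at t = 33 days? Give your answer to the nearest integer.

389 flies

Phase 1: N(10) = 342·e^(0.128×10) = 342·e^1.28 = 1230.05.
Phase 2 runs for 33 − 10 = 23 days at r = -0.05.
N(33) = 1230.05·e^(-0.05×23) = 1230.05·e^-1.15 = 389.479.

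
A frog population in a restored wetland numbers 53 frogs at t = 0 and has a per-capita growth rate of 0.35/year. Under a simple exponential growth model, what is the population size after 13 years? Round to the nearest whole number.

N(t) = N₀·e^(rt) = 53 × e^(0.35×13) = 53 × e^4.55.
e^4.55 ≈ 94.632, so N ≈ 53 × 94.632 = 5015.52.

5016 frogs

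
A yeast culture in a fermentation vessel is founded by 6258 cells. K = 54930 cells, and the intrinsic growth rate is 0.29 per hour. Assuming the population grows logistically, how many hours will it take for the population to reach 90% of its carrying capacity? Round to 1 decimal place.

14.6 hours

A = (K − N₀)/N₀ = (54930 − 6258)/6258 = 7.7776.
Solve 54930/(1 + 7.7776·e^(−0.29t)) = 49437: 1 + 7.7776·e^(−0.29t) = 1.1111, so e^(−0.29t) = 0.0142861.
−0.29·t = ln(0.0142861) = -4.2485, so t = 4.2485/0.29 = 14.65.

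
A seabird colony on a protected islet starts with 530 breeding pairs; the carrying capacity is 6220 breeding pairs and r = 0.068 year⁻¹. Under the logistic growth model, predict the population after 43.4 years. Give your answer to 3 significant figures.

A = (K − N₀)/N₀ = (6220 − 530)/530 = 10.736.
N(t) = K/(1 + A·e^(−rt)) = 6220/(1 + 10.736×e^(−0.068×43.4)).
e^(−2.951) = 0.052277; denominator = 1 + 10.736×0.052277 = 1.5612.
N = 6220/1.5612 = 3984.02.

3980 breeding pairs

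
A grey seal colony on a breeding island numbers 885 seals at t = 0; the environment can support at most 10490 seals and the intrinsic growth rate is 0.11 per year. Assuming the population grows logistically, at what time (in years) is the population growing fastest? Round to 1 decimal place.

Logistic growth is fastest at N = K/2 = 5245.
A = (K − N₀)/N₀ = 10.853. Set K/(1 + A·e^(−rt)) = K/2 → A·e^(−rt) = 1.
e^(−0.11t) = 1/10.853 = 0.0921395, so t = ln(10.853)/0.11 = 2.3845/0.11 = 21.677.

21.7 years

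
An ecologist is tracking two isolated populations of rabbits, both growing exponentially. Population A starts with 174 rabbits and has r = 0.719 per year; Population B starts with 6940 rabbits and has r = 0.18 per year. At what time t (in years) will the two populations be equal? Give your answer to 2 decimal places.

6.84 years

Set 174·e^(0.719t) = 6940·e^(0.18t).
e^((0.719 − 0.18)t) = 6940/174 → e^(0.539·t) = 39.885.
0.539·t = ln(39.885) = 3.686, so t = 3.686/0.539 = 6.8386.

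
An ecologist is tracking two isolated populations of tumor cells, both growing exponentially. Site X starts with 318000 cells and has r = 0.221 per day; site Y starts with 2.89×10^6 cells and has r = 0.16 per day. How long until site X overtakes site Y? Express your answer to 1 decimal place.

36.2 days

Set 318000·e^(0.221t) = 2.89×10^6·e^(0.16t).
e^((0.221 − 0.16)t) = 2.89×10^6/318000 → e^(0.061·t) = 9.0881.
0.061·t = ln(9.0881) = 2.207, so t = 2.207/0.061 = 36.18.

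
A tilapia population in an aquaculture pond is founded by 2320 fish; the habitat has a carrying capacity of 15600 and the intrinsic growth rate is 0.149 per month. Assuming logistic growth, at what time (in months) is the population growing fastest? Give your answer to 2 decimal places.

11.71 months

Logistic growth is fastest at N = K/2 = 7800.
A = (K − N₀)/N₀ = 5.7241. Set K/(1 + A·e^(−rt)) = K/2 → A·e^(−rt) = 1.
e^(−0.149t) = 1/5.7241 = 0.174699, so t = ln(5.7241)/0.149 = 1.7447/0.149 = 11.709.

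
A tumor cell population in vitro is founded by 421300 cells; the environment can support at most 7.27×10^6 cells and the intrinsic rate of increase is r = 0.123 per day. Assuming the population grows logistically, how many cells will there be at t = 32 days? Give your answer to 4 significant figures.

A = (K − N₀)/N₀ = (7.27×10^6 − 421300)/421300 = 16.256.
N(t) = K/(1 + A·e^(−rt)) = 7.27×10^6/(1 + 16.256×e^(−0.123×32)).
e^(−3.936) = 0.019526; denominator = 1 + 16.256×0.019526 = 1.3174.
N = 7.27×10^6/1.3174 = 5.518364×10^6.

5518000 cells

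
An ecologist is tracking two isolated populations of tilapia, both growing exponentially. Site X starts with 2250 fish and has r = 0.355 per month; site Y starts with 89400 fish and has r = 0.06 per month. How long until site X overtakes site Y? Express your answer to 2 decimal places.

Set 2250·e^(0.355t) = 89400·e^(0.06t).
e^((0.355 − 0.06)t) = 89400/2250 → e^(0.295·t) = 39.733.
0.295·t = ln(39.733) = 3.6822, so t = 3.6822/0.295 = 12.482.

12.48 months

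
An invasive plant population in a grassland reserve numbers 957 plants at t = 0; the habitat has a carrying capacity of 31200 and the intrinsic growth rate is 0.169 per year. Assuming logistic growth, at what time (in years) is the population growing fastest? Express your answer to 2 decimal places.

20.43 years

Logistic growth is fastest at N = K/2 = 15600.
A = (K − N₀)/N₀ = 31.602. Set K/(1 + A·e^(−rt)) = K/2 → A·e^(−rt) = 1.
e^(−0.169t) = 1/31.602 = 0.0316437, so t = ln(31.602)/0.169 = 3.4532/0.169 = 20.433.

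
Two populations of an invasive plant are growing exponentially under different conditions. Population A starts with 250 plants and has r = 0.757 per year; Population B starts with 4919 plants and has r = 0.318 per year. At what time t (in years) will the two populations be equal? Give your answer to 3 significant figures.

6.79 years

Set 250·e^(0.757t) = 4919·e^(0.318t).
e^((0.757 − 0.318)t) = 4919/250 → e^(0.439·t) = 19.676.
0.439·t = ln(19.676) = 2.9794, so t = 2.9794/0.439 = 6.7868.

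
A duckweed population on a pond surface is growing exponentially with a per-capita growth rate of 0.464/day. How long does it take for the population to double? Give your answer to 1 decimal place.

1.5 days

Doubling time t_d = ln(2)/r = 0.6931/0.464 = 1.4939.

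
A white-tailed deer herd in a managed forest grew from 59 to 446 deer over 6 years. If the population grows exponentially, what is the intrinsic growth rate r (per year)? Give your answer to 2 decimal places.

From N(t) = N₀·e^(rt): e^(r·6) = 446/59 = 7.5593.
r·6 = ln(7.5593) = 2.0228, so r = 2.0228/6 = 0.33713.

0.34 per year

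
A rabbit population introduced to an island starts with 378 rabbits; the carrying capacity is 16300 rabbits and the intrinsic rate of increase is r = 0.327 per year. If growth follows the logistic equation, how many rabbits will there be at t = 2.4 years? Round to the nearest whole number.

806 rabbits

A = (K − N₀)/N₀ = (16300 − 378)/378 = 42.122.
N(t) = K/(1 + A·e^(−rt)) = 16300/(1 + 42.122×e^(−0.327×2.4)).
e^(−0.7848) = 0.45621; denominator = 1 + 42.122×0.45621 = 20.216.
N = 16300/20.216 = 806.277.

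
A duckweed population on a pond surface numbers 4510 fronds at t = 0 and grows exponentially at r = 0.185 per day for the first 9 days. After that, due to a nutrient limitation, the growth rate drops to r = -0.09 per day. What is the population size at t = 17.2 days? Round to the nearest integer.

Phase 1: N(9) = 4510·e^(0.185×9) = 4510·e^1.665 = 23838.4.
Phase 2 runs for 17.2 − 9 = 8.2 days at r = -0.09.
N(17.2) = 23838.4·e^(-0.09×8.2) = 23838.4·e^-0.738 = 11396.4.

11396 fronds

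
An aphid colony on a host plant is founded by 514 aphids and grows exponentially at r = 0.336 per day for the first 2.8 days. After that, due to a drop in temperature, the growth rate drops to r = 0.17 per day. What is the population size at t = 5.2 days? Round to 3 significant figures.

Phase 1: N(2.8) = 514·e^(0.336×2.8) = 514·e^0.9408 = 1316.88.
Phase 2 runs for 5.2 − 2.8 = 2.4 days at r = 0.17.
N(5.2) = 1316.88·e^(0.17×2.4) = 1316.88·e^0.408 = 1980.34.

1980 aphids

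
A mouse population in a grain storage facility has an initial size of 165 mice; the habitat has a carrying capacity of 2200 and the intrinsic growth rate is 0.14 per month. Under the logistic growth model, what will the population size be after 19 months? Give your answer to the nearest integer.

A = (K − N₀)/N₀ = (2200 − 165)/165 = 12.333.
N(t) = K/(1 + A·e^(−rt)) = 2200/(1 + 12.333×e^(−0.14×19)).
e^(−2.66) = 0.069948; denominator = 1 + 12.333×0.069948 = 1.8627.
N = 2200/1.8627 = 1181.08.

1181 mice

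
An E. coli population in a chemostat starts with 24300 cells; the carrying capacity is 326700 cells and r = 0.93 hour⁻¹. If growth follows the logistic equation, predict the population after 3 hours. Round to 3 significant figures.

A = (K − N₀)/N₀ = (326700 − 24300)/24300 = 12.444.
N(t) = K/(1 + A·e^(−rt)) = 326700/(1 + 12.444×e^(−0.93×3)).
e^(−2.79) = 0.061421; denominator = 1 + 12.444×0.061421 = 1.7644.
N = 326700/1.7644 = 185167.

185000 cells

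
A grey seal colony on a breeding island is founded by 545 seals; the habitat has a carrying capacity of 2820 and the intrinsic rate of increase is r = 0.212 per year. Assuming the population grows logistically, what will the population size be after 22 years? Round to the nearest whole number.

A = (K − N₀)/N₀ = (2820 − 545)/545 = 4.1743.
N(t) = K/(1 + A·e^(−rt)) = 2820/(1 + 4.1743×e^(−0.212×22)).
e^(−4.664) = 0.0094287; denominator = 1 + 4.1743×0.0094287 = 1.0394.
N = 2820/1.0394 = 2713.21.

2713 seals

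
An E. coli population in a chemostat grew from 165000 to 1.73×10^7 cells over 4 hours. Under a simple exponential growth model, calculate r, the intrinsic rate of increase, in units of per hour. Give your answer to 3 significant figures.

1.16 per hour

From N(t) = N₀·e^(rt): e^(r·4) = 1.73×10^7/165000 = 104.85.
r·4 = ln(104.85) = 4.6525, so r = 4.6525/4 = 1.1631.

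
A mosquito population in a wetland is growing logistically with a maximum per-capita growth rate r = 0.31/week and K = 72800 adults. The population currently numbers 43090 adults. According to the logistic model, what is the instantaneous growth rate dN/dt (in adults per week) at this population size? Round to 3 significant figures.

5450 adults per week

dN/dt = rN(1 − N/K) = 0.31 × 43090 × (1 − 43090/72800).
1 − 43090/72800 = 0.4081; dN/dt = 0.31 × 43090 × 0.4081 = 5451.4.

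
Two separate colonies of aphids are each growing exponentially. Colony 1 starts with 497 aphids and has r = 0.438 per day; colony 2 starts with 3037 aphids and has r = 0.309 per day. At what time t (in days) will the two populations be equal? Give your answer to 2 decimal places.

14.03 days

Set 497·e^(0.438t) = 3037·e^(0.309t).
e^((0.438 − 0.309)t) = 3037/497 → e^(0.129·t) = 6.1107.
0.129·t = ln(6.1107) = 1.81, so t = 1.81/0.129 = 14.031.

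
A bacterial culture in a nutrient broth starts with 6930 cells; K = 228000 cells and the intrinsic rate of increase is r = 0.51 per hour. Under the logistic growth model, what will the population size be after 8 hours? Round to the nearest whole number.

A = (K − N₀)/N₀ = (228000 − 6930)/6930 = 31.9.
N(t) = K/(1 + A·e^(−rt)) = 228000/(1 + 31.9×e^(−0.51×8)).
e^(−4.08) = 0.016907; denominator = 1 + 31.9×0.016907 = 1.5394.
N = 228000/1.5394 = 148114.

148114 cells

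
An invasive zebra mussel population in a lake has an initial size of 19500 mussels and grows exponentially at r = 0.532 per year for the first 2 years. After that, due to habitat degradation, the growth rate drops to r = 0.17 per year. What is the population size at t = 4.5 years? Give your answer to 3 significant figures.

Phase 1: N(2) = 19500·e^(0.532×2) = 19500·e^1.064 = 56509.8.
Phase 2 runs for 4.5 − 2 = 2.5 years at r = 0.17.
N(4.5) = 56509.8·e^(0.17×2.5) = 56509.8·e^0.425 = 86436.9.

86400 mussels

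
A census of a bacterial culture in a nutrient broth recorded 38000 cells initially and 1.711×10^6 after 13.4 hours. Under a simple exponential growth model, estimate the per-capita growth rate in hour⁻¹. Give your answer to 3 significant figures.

0.284 per hour

From N(t) = N₀·e^(rt): e^(r·13.4) = 1.711×10^6/38000 = 45.026.
r·13.4 = ln(45.026) = 3.8072, so r = 3.8072/13.4 = 0.28412.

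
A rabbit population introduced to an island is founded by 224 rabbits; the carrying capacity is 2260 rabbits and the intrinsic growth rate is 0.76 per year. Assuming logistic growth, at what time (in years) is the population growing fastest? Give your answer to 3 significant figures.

2.90 years

Logistic growth is fastest at N = K/2 = 1130.
A = (K − N₀)/N₀ = 9.0893. Set K/(1 + A·e^(−rt)) = K/2 → A·e^(−rt) = 1.
e^(−0.76t) = 1/9.0893 = 0.11002, so t = ln(9.0893)/0.76 = 2.2071/0.76 = 2.9041.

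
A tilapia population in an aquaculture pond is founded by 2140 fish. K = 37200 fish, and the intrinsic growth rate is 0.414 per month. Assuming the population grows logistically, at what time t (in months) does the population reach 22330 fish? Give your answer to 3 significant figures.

A = (K − N₀)/N₀ = (37200 − 2140)/2140 = 16.383.
Solve 37200/(1 + 16.383·e^(−0.414t)) = 22330: 1 + 16.383·e^(−0.414t) = 1.6659, so e^(−0.414t) = 0.0406466.
−0.414·t = ln(0.0406466) = -3.2028, so t = 3.2028/0.414 = 7.7363.

7.74 months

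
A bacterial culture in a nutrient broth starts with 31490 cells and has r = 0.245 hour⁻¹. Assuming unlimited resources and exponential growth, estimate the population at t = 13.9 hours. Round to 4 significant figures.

948800 cells

N(t) = N₀·e^(rt) = 31490 × e^(0.245×13.9) = 31490 × e^3.405.
e^3.405 ≈ 30.129, so N ≈ 31490 × 30.129 = 948773.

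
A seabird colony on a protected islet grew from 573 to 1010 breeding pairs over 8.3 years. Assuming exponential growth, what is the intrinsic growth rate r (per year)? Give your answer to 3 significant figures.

0.0683 per year

From N(t) = N₀·e^(rt): e^(r·8.3) = 1010/573 = 1.7627.
r·8.3 = ln(1.7627) = 0.56682, so r = 0.56682/8.3 = 0.068292.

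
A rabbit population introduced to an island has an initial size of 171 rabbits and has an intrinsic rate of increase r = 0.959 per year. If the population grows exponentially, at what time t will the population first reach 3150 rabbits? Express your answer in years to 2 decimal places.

Set N₀·e^(rt) = 3150: e^(0.959·t) = 3150/171 = 18.421.
0.959·t = ln(18.421) = 2.9135, so t = 2.9135/0.959 = 3.0381.

3.04 years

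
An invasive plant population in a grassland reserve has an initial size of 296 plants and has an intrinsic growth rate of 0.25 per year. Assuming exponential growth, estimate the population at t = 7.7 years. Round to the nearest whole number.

2029 plants

N(t) = N₀·e^(rt) = 296 × e^(0.25×7.7) = 296 × e^1.925.
e^1.925 ≈ 6.8551, so N ≈ 296 × 6.8551 = 2029.12.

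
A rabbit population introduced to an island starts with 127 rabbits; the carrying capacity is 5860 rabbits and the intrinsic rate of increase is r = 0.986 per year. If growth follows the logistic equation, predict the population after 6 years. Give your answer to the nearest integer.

A = (K − N₀)/N₀ = (5860 − 127)/127 = 45.142.
N(t) = K/(1 + A·e^(−rt)) = 5860/(1 + 45.142×e^(−0.986×6)).
e^(−5.916) = 0.002696; denominator = 1 + 45.142×0.002696 = 1.1217.
N = 5860/1.1217 = 5224.21.

5224 rabbits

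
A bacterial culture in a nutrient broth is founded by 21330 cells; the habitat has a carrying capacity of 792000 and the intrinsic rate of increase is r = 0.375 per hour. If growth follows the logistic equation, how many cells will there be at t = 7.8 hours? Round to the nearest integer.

A = (K − N₀)/N₀ = (792000 − 21330)/21330 = 36.131.
N(t) = K/(1 + A·e^(−rt)) = 792000/(1 + 36.131×e^(−0.375×7.8)).
e^(−2.925) = 0.053665; denominator = 1 + 36.131×0.053665 = 2.9389.
N = 792000/2.9389 = 269484.

269484 cells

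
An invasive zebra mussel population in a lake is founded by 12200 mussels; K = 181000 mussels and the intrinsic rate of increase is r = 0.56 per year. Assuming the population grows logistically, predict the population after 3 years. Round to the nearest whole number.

50577 mussels

A = (K − N₀)/N₀ = (181000 − 12200)/12200 = 13.836.
N(t) = K/(1 + A·e^(−rt)) = 181000/(1 + 13.836×e^(−0.56×3)).
e^(−1.68) = 0.18637; denominator = 1 + 13.836×0.18637 = 3.5787.
N = 181000/3.5787 = 50577.3.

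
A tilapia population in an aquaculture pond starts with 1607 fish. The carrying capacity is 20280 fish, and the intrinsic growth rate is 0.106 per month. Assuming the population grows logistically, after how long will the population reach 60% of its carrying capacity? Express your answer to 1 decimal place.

A = (K − N₀)/N₀ = (20280 − 1607)/1607 = 11.62.
Solve 20280/(1 + 11.62·e^(−0.106t)) = 12168: 1 + 11.62·e^(−0.106t) = 1.6667, so e^(−0.106t) = 0.0573734.
−0.106·t = ln(0.0573734) = -2.8582, so t = 2.8582/0.106 = 26.964.

27.0 months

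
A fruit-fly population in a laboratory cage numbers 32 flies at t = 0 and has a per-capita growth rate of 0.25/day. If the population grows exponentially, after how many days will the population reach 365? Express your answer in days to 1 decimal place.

9.7 days

Set N₀·e^(rt) = 365: e^(0.25·t) = 365/32 = 11.406.
0.25·t = ln(11.406) = 2.4342, so t = 2.4342/0.25 = 9.7366.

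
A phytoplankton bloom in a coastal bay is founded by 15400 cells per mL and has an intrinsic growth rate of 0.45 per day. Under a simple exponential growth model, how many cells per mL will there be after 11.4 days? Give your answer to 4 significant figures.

N(t) = N₀·e^(rt) = 15400 × e^(0.45×11.4) = 15400 × e^5.13.
e^5.13 ≈ 169.02, so N ≈ 15400 × 169.02 = 2.602864×10^6.

2603000 cells per mL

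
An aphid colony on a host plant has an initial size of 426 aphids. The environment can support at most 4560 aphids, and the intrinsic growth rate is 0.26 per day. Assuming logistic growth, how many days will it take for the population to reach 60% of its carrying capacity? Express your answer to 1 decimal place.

10.3 days

A = (K − N₀)/N₀ = (4560 − 426)/426 = 9.7042.
Solve 4560/(1 + 9.7042·e^(−0.26t)) = 2736: 1 + 9.7042·e^(−0.26t) = 1.6667, so e^(−0.26t) = 0.0686986.
−0.26·t = ln(0.0686986) = -2.678, so t = 2.678/0.26 = 10.3.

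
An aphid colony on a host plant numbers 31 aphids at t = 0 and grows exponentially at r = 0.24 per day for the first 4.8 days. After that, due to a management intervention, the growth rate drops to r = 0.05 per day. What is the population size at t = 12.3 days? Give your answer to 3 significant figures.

143 aphids

Phase 1: N(4.8) = 31·e^(0.24×4.8) = 31·e^1.152 = 98.1.
Phase 2 runs for 12.3 − 4.8 = 7.5 days at r = 0.05.
N(12.3) = 98.1·e^(0.05×7.5) = 98.1·e^0.375 = 142.735.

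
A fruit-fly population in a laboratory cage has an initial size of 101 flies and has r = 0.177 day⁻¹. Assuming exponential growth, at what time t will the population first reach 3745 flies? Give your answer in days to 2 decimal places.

20.41 days

Set N₀·e^(rt) = 3745: e^(0.177·t) = 3745/101 = 37.079.
0.177·t = ln(37.079) = 3.6131, so t = 3.6131/0.177 = 20.413.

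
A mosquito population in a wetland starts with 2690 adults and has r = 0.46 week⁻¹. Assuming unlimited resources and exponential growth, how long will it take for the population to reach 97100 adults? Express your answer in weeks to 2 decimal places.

7.80 weeks

Set N₀·e^(rt) = 97100: e^(0.46·t) = 97100/2690 = 36.097.
0.46·t = ln(36.097) = 3.5862, so t = 3.5862/0.46 = 7.7961.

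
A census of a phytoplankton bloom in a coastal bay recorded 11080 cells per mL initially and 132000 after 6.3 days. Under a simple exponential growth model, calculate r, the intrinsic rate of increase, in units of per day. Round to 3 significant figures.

From N(t) = N₀·e^(rt): e^(r·6.3) = 132000/11080 = 11.913.
r·6.3 = ln(11.913) = 2.4777, so r = 2.4777/6.3 = 0.39328.

0.393 per day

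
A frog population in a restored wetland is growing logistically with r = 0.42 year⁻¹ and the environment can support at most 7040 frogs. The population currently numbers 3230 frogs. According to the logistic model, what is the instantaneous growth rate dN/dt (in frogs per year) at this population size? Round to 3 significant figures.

734 frogs per year

dN/dt = rN(1 − N/K) = 0.42 × 3230 × (1 − 3230/7040).
1 − 3230/7040 = 0.54119; dN/dt = 0.42 × 3230 × 0.54119 = 734.18.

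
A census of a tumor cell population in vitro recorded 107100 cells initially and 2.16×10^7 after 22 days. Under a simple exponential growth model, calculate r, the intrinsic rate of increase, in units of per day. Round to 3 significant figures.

0.241 per day

From N(t) = N₀·e^(rt): e^(r·22) = 2.16×10^7/107100 = 201.68.
r·22 = ln(201.68) = 5.3067, so r = 5.3067/22 = 0.24121.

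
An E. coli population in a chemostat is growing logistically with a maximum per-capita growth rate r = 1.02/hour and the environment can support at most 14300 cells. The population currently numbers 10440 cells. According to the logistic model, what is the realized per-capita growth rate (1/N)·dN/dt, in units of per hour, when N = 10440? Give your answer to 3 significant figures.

0.275 per hour

(1/N)·dN/dt = r(1 − N/K) = 1.02 × (1 − 10440/14300).
= 1.02 × 0.26993 = 0.27533.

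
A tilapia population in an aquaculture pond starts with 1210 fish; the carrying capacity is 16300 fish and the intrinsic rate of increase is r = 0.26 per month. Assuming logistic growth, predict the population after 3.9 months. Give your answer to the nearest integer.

2951 fish

A = (K − N₀)/N₀ = (16300 − 1210)/1210 = 12.471.
N(t) = K/(1 + A·e^(−rt)) = 16300/(1 + 12.471×e^(−0.26×3.9)).
e^(−1.014) = 0.36277; denominator = 1 + 12.471×0.36277 = 5.5241.
N = 16300/5.5241 = 2950.72.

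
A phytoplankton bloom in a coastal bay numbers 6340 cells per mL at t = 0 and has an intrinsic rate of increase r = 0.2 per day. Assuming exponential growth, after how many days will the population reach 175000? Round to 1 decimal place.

Set N₀·e^(rt) = 175000: e^(0.2·t) = 175000/6340 = 27.603.
0.2·t = ln(27.603) = 3.3179, so t = 3.3179/0.2 = 16.59.

16.6 days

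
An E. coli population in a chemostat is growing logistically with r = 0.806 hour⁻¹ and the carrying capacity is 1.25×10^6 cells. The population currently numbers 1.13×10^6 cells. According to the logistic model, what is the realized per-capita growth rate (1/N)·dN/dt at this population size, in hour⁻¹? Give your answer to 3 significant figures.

0.0774 per hour

(1/N)·dN/dt = r(1 − N/K) = 0.806 × (1 − 1.13×10^6/1.25×10^6).
= 0.806 × 0.096 = 0.077376.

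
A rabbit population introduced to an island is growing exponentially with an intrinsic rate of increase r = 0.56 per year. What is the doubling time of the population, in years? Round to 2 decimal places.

Doubling time t_d = ln(2)/r = 0.6931/0.56 = 1.2378.

1.24 years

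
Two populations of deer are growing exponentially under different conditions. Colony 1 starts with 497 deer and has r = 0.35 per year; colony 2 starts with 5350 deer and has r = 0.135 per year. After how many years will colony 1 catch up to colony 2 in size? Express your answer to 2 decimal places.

Set 497·e^(0.35t) = 5350·e^(0.135t).
e^((0.35 − 0.135)t) = 5350/497 → e^(0.215·t) = 10.765.
0.215·t = ln(10.765) = 2.3763, so t = 2.3763/0.215 = 11.052.

11.05 years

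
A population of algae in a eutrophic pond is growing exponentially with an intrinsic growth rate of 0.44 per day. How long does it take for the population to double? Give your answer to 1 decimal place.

1.6 days

Doubling time t_d = ln(2)/r = 0.6931/0.44 = 1.5753.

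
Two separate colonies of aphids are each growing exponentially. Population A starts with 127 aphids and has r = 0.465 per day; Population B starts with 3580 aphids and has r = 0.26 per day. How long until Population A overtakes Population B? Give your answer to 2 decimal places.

Set 127·e^(0.465t) = 3580·e^(0.26t).
e^((0.465 − 0.26)t) = 3580/127 → e^(0.205·t) = 28.189.
0.205·t = ln(28.189) = 3.3389, so t = 3.3389/0.205 = 16.287.

16.29 days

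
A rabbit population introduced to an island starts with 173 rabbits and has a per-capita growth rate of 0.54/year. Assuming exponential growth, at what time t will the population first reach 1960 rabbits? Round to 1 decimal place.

4.5 years

Set N₀·e^(rt) = 1960: e^(0.54·t) = 1960/173 = 11.329.
0.54·t = ln(11.329) = 2.4274, so t = 2.4274/0.54 = 4.4952.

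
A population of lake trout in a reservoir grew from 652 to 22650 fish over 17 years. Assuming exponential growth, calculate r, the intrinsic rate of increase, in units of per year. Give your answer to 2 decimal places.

From N(t) = N₀·e^(rt): e^(r·17) = 22650/652 = 34.739.
r·17 = ln(34.739) = 3.5479, so r = 3.5479/17 = 0.2087.

0.21 per year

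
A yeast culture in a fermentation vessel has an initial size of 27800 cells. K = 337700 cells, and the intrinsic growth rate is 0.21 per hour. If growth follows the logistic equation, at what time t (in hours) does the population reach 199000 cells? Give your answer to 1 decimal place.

A = (K − N₀)/N₀ = (337700 − 27800)/27800 = 11.147.
Solve 337700/(1 + 11.147·e^(−0.21t)) = 199000: 1 + 11.147·e^(−0.21t) = 1.697, so e^(−0.21t) = 0.062524.
−0.21·t = ln(0.062524) = -2.7722, so t = 2.7722/0.21 = 13.201.

13.2 hours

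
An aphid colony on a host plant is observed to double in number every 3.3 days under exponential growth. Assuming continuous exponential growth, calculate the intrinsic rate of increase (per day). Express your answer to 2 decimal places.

0.21 per day

r = ln(2)/t_d = 0.6931/3.3 = 0.21004.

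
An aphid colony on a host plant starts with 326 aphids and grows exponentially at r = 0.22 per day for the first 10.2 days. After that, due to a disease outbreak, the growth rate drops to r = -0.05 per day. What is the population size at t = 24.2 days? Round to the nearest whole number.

Phase 1: N(10.2) = 326·e^(0.22×10.2) = 326·e^2.244 = 3074.5.
Phase 2 runs for 24.2 − 10.2 = 14 days at r = -0.05.
N(24.2) = 3074.5·e^(-0.05×14) = 3074.5·e^-0.7 = 1526.75.

1527 aphids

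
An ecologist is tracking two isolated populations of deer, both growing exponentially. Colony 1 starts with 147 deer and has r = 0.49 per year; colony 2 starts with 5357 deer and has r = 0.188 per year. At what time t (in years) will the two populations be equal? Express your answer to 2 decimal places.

Set 147·e^(0.49t) = 5357·e^(0.188t).
e^((0.49 − 0.188)t) = 5357/147 → e^(0.302·t) = 36.442.
0.302·t = ln(36.442) = 3.5957, so t = 3.5957/0.302 = 11.906.

11.91 years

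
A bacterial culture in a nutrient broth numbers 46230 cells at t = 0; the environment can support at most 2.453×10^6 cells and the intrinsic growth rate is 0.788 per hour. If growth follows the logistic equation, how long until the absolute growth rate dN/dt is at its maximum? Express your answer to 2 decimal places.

5.02 hours

Logistic growth is fastest at N = K/2 = 1.2265×10^6.
A = (K − N₀)/N₀ = 52.061. Set K/(1 + A·e^(−rt)) = K/2 → A·e^(−rt) = 1.
e^(−0.788t) = 1/52.061 = 0.0192083, so t = ln(52.061)/0.788 = 3.9524/0.788 = 5.0158.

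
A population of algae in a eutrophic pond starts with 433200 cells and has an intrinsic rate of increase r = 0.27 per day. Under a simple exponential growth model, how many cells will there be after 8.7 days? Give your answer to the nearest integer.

N(t) = N₀·e^(rt) = 433200 × e^(0.27×8.7) = 433200 × e^2.349.
e^2.349 ≈ 10.475, so N ≈ 433200 × 10.475 = 4.537809×10^6.

4537809 cells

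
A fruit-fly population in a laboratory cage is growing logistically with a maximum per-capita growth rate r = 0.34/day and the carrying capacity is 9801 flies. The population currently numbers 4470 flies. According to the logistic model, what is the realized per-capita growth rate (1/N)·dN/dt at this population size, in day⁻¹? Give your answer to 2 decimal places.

(1/N)·dN/dt = r(1 − N/K) = 0.34 × (1 − 4470/9801).
= 0.34 × 0.54392 = 0.18493.

0.18 per day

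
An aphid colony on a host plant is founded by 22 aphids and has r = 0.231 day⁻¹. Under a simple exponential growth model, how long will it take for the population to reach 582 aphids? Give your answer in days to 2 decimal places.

14.18 days

Set N₀·e^(rt) = 582: e^(0.231·t) = 582/22 = 26.455.
0.231·t = ln(26.455) = 3.2754, so t = 3.2754/0.231 = 14.179.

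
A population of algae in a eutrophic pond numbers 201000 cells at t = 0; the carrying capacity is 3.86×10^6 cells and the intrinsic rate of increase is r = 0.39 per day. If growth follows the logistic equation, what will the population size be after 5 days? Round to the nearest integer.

1075223 cells

A = (K − N₀)/N₀ = (3.86×10^6 − 201000)/201000 = 18.204.
N(t) = K/(1 + A·e^(−rt)) = 3.86×10^6/(1 + 18.204×e^(−0.39×5)).
e^(−1.95) = 0.14227; denominator = 1 + 18.204×0.14227 = 3.59.
N = 3.86×10^6/3.59 = 1.075223×10^6.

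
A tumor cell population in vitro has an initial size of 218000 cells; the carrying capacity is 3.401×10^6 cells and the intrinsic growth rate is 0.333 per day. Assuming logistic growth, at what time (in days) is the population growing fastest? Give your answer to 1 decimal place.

8.1 days

Logistic growth is fastest at N = K/2 = 1.7005×10^6.
A = (K − N₀)/N₀ = 14.601. Set K/(1 + A·e^(−rt)) = K/2 → A·e^(−rt) = 1.
e^(−0.333t) = 1/14.601 = 0.0684888, so t = ln(14.601)/0.333 = 2.6811/0.333 = 8.0513.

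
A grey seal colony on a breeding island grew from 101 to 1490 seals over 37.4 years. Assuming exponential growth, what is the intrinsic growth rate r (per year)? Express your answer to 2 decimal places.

From N(t) = N₀·e^(rt): e^(r·37.4) = 1490/101 = 14.752.
r·37.4 = ln(14.752) = 2.6914, so r = 2.6914/37.4 = 0.071963.

0.07 per year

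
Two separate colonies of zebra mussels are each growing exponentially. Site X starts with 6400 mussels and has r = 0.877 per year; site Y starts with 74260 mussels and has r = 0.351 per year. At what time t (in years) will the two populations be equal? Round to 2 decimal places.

Set 6400·e^(0.877t) = 74260·e^(0.351t).
e^((0.877 − 0.351)t) = 74260/6400 → e^(0.526·t) = 11.603.
0.526·t = ln(11.603) = 2.4513, so t = 2.4513/0.526 = 4.6602.

4.66 years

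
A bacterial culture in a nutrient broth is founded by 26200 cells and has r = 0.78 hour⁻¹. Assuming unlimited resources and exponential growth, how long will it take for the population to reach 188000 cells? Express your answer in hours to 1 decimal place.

Set N₀·e^(rt) = 188000: e^(0.78·t) = 188000/26200 = 7.1756.
0.78·t = ln(7.1756) = 1.9707, so t = 1.9707/0.78 = 2.5265.

2.5 hours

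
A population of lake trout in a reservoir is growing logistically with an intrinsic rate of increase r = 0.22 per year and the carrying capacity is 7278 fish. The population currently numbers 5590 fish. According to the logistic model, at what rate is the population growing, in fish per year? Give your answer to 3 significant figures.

285 fish per year

dN/dt = rN(1 − N/K) = 0.22 × 5590 × (1 − 5590/7278).
1 − 5590/7278 = 0.23193; dN/dt = 0.22 × 5590 × 0.23193 = 285.23.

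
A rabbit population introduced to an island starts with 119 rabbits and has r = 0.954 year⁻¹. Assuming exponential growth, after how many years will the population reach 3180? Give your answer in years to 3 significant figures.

3.44 years

Set N₀·e^(rt) = 3180: e^(0.954·t) = 3180/119 = 26.723.
0.954·t = ln(26.723) = 3.2855, so t = 3.2855/0.954 = 3.4439.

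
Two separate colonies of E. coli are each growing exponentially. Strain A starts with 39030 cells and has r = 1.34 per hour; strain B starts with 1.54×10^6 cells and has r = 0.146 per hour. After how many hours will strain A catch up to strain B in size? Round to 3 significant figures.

3.08 hours

Set 39030·e^(1.34t) = 1.54×10^6·e^(0.146t).
e^((1.34 − 0.146)t) = 1.54×10^6/39030 → e^(1.194·t) = 39.457.
1.194·t = ln(39.457) = 3.6752, so t = 3.6752/1.194 = 3.0781.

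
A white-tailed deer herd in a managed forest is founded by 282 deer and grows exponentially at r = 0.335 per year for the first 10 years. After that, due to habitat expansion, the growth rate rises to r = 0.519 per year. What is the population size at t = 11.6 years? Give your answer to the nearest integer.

18441 deer

Phase 1: N(10) = 282·e^(0.335×10) = 282·e^3.35 = 8037.77.
Phase 2 runs for 11.6 − 10 = 1.6 years at r = 0.519.
N(11.6) = 8037.77·e^(0.519×1.6) = 8037.77·e^0.8304 = 18440.5.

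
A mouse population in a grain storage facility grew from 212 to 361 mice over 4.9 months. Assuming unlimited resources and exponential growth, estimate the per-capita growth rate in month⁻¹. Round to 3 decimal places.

0.109 per month

From N(t) = N₀·e^(rt): e^(r·4.9) = 361/212 = 1.7028.
r·4.9 = ln(1.7028) = 0.53229, so r = 0.53229/4.9 = 0.10863.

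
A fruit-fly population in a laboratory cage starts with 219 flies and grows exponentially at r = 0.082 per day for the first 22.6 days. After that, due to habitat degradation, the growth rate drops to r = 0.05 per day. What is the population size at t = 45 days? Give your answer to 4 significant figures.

Phase 1: N(22.6) = 219·e^(0.082×22.6) = 219·e^1.853 = 1397.26.
Phase 2 runs for 45 − 22.6 = 22.4 days at r = 0.05.
N(45) = 1397.26·e^(0.05×22.4) = 1397.26·e^1.12 = 4282.41.

4282 flies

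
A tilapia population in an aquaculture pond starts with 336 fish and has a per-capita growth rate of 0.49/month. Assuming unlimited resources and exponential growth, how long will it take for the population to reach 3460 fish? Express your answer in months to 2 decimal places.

4.76 months

Set N₀·e^(rt) = 3460: e^(0.49·t) = 3460/336 = 10.298.
0.49·t = ln(10.298) = 2.3319, so t = 2.3319/0.49 = 4.759.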